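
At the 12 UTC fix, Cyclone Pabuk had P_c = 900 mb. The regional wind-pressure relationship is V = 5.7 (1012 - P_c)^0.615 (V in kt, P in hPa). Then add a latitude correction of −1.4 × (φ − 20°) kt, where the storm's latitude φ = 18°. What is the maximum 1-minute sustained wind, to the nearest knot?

107 kt

ΔP = 1012 − 900 = 112 mb.
112^0.615 ≈ 18.208.
V ≈ 5.7 × 18.208 ≈ 103.8 kt.
Latitude correction: −1.4 × (18 − 20) = 2.8 kt.
Corrected V ≈ 106.6 kt → 107 kt.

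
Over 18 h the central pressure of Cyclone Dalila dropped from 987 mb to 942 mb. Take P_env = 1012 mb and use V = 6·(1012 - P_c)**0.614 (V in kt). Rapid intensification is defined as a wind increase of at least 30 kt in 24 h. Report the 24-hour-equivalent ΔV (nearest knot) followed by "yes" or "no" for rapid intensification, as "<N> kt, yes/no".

V₁: ΔP = 25, V ≈ 6 × 25^0.614 ≈ 43.30 kt.
V₂: ΔP = 70, V ≈ 6 × 70^0.614 ≈ 81.48 kt.
ΔV over 18 h = 38.18 kt → 24 h equivalent = 38.18 × 24/18 ≈ 50.91 kt.
51 kt ≥ 30 kt ⇒ rapid intensification.

51 kt, yes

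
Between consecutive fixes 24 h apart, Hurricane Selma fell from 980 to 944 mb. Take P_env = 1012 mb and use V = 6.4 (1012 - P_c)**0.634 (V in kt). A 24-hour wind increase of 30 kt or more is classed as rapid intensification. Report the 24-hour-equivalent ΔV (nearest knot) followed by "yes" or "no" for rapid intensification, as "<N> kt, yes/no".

35 kt, yes

V₁: ΔP = 32, V ≈ 6.4 × 32^0.634 ≈ 57.60 kt.
V₂: ΔP = 68, V ≈ 6.4 × 68^0.634 ≈ 92.89 kt.
ΔV over 24 h = 35.29 kt → 24 h equivalent = 35.29 × 24/24 ≈ 35.29 kt.
35 kt ≥ 30 kt ⇒ rapid intensification.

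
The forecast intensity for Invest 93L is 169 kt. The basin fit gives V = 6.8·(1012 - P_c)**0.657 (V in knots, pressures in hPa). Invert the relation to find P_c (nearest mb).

879 mb

ΔP = (V / 6.8)^(1/0.657) = (169/6.8)^1.522.
169/6.8 = 24.853; 24.853^1.522 ≈ 133.00 mb.
P_c = 1012 − 133.00 = 879.00 ≈ 879 mb.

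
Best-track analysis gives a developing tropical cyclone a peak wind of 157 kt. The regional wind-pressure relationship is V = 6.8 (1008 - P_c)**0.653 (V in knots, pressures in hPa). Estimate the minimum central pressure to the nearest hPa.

ΔP = (V / 6.8)^(1/0.653) = (157/6.8)^1.531.
157/6.8 = 23.088; 23.088^1.531 ≈ 122.43 hPa.
P_c = 1008 − 122.43 = 885.57 ≈ 886 hPa.

886 hPa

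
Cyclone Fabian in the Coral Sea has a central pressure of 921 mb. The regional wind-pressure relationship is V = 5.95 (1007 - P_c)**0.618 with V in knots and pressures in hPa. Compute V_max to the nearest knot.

93 kt

ΔP = 1007 − 921 = 86 mb.
86^0.618 ≈ 15.686.
V ≈ 5.95 × 15.686 ≈ 93.3 kt.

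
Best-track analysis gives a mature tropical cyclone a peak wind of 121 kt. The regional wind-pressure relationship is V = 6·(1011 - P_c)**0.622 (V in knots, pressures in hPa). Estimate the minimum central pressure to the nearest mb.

ΔP = (V / 6)^(1/0.622) = (121/6)^1.608.
121/6 = 20.167; 20.167^1.608 ≈ 125.16 mb.
P_c = 1011 − 125.16 = 885.84 ≈ 886 mb.

886 mb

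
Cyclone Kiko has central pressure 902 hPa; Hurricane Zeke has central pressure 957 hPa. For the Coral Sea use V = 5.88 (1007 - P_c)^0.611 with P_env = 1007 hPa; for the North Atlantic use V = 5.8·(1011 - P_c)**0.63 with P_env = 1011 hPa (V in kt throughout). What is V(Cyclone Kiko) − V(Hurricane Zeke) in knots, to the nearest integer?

Cyclone Kiko: ΔP = 105; V ≈ 5.88 × 105^0.611 ≈ 101.00 kt.
Hurricane Zeke: ΔP = 54; V ≈ 5.8 × 54^0.63 ≈ 71.59 kt.
Difference ≈ 101.00 − 71.59 = 29.41 → 29 kt.

29 kt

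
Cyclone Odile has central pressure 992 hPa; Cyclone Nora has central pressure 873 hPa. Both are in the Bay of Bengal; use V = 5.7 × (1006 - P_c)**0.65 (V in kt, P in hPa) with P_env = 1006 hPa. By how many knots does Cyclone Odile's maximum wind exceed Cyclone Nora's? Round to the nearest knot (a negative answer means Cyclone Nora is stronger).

Cyclone Odile: ΔP = 14; V ≈ 5.7 × 14^0.65 ≈ 31.69 kt.
Cyclone Nora: ΔP = 133; V ≈ 5.7 × 133^0.65 ≈ 136.89 kt.
Difference ≈ 31.69 − 136.89 = -105.20 → -105 kt.

-105 kt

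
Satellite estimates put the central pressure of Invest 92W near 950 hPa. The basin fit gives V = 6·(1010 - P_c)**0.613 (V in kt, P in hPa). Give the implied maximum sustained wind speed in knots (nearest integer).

74 kt

ΔP = 1010 − 950 = 60 hPa.
60^0.613 ≈ 12.303.
V ≈ 6 × 12.303 ≈ 73.8 kt.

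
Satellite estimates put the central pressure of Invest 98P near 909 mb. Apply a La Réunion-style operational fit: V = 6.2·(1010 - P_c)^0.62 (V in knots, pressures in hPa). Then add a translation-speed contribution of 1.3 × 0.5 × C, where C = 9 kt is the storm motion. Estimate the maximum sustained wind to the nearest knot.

ΔP = 1010 − 909 = 101 mb.
101^0.62 ≈ 17.486.
V ≈ 6.2 × 17.486 ≈ 108.4 kt.
Translation term: 1.3 × 0.5 × 9 = 5.85 kt.
Corrected V ≈ 114.25 kt → 114 kt.

114 kt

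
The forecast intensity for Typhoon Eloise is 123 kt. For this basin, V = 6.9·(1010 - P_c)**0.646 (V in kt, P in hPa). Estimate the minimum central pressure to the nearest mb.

ΔP = (V / 6.9)^(1/0.646) = (123/6.9)^1.548.
123/6.9 = 17.826; 17.826^1.548 ≈ 86.42 mb.
P_c = 1010 − 86.42 = 923.58 ≈ 924 mb.

924 mb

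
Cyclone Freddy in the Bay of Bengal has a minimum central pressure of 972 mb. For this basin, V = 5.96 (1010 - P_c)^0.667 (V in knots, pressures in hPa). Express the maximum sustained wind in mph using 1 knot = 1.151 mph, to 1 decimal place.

77.6 mph

ΔP = 1010 − 972 = 38 mb.
V ≈ 5.96 × 38^0.667 = 5.96 × 11.317 ≈ 67.447 kt.
67.447 × 1.151 ≈ 77.63 mph → 77.6 mph.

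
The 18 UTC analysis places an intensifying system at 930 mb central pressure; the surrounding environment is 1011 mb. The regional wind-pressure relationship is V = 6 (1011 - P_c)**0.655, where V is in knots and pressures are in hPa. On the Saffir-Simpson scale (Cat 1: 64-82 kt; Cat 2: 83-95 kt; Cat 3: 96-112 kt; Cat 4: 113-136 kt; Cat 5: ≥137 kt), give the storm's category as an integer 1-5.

ΔP = 1011 − 930 = 81 mb.
V ≈ 6 × 81^0.655 = 6 × 17.79 ≈ 107 kt.
107 kt falls in the Category 3 band.

3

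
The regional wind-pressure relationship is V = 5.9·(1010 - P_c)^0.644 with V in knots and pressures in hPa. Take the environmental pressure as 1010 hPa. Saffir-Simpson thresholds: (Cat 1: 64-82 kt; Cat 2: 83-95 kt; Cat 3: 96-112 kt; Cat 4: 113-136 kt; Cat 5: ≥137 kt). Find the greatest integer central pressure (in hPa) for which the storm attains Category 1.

969 hPa

Category 1 begins at V = 64 kt.
Required ΔP = (64/5.9)^(1/0.644) = 10.847^1.553 ≈ 40.52 hPa.
P_c ≤ 1010 − 40.52 = 969.48, so the highest integer P_c is 969 hPa.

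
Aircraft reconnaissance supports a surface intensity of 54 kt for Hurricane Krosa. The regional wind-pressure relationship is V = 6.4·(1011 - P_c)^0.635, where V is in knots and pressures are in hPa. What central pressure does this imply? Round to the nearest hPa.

ΔP = (V / 6.4)^(1/0.635) = (54/6.4)^1.575.
54/6.4 = 8.438; 8.438^1.575 ≈ 28.75 hPa.
P_c = 1011 − 28.75 = 982.25 ≈ 982 hPa.

982 hPa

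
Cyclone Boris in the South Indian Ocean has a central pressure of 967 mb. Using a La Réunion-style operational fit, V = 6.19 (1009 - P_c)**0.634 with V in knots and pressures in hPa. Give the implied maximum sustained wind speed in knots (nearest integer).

ΔP = 1009 − 967 = 42 mb.
42^0.634 ≈ 10.694.
V ≈ 6.19 × 10.694 ≈ 66.2 kt.

66 kt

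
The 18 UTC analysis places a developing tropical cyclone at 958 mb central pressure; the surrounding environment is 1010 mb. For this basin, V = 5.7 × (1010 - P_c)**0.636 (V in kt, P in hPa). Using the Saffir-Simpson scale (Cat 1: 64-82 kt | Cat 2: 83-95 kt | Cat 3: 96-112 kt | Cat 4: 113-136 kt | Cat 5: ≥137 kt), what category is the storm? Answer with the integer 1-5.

ΔP = 1010 − 958 = 52 mb.
V ≈ 5.7 × 52^0.636 = 5.7 × 12.34 ≈ 70 kt.
70 kt falls in the Category 1 band.

1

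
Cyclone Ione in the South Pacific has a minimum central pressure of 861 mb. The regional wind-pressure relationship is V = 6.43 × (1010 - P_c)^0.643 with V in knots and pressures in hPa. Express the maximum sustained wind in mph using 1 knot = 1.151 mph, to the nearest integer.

ΔP = 1010 − 861 = 149 mb.
V ≈ 6.43 × 149^0.643 = 6.43 × 24.967 ≈ 160.535 kt.
160.535 × 1.151 ≈ 184.78 mph → 185 mph.

185 mph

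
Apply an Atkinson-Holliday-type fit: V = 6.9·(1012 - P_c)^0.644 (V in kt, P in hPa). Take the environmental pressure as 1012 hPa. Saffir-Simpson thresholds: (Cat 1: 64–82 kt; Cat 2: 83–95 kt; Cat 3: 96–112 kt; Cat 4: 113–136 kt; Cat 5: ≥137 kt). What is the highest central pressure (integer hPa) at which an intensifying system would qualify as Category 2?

964 hPa

Category 2 begins at V = 83 kt.
Required ΔP = (83/6.9)^(1/0.644) = 12.029^1.553 ≈ 47.57 hPa.
P_c ≤ 1012 − 47.57 = 964.43, so the highest integer P_c is 964 hPa.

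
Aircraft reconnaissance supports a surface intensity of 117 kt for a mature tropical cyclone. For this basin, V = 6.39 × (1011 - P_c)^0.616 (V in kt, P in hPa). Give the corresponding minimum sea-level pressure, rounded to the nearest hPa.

ΔP = (V / 6.39)^(1/0.616) = (117/6.39)^1.623.
117/6.39 = 18.310; 18.310^1.623 ≈ 112.15 hPa.
P_c = 1011 − 112.15 = 898.85 ≈ 899 hPa.

899 hPa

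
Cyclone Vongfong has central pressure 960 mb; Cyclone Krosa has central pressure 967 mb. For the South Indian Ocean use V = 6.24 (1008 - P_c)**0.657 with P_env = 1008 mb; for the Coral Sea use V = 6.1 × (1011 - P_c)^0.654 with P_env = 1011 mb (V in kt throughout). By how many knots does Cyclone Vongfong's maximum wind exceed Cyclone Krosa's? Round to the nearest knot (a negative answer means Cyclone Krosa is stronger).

Cyclone Vongfong: ΔP = 48; V ≈ 6.24 × 48^0.657 ≈ 79.39 kt.
Cyclone Krosa: ΔP = 44; V ≈ 6.1 × 44^0.654 ≈ 72.47 kt.
Difference ≈ 79.39 − 72.47 = 6.92 → 7 kt.

7 kt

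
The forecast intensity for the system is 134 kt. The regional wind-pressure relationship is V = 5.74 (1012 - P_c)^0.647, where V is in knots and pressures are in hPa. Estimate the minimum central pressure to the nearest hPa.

882 hPa

ΔP = (V / 5.74)^(1/0.647) = (134/5.74)^1.546.
134/5.74 = 23.345; 23.345^1.546 ≈ 130.22 hPa.
P_c = 1012 − 130.22 = 881.78 ≈ 882 hPa.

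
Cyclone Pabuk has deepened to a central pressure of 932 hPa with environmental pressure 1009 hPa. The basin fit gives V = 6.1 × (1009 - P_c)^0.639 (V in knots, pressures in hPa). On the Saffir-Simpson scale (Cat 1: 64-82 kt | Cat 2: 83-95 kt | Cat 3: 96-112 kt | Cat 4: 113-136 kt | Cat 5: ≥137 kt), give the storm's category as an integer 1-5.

ΔP = 1009 − 932 = 77 hPa.
V ≈ 6.1 × 77^0.639 = 6.1 × 16.05 ≈ 98 kt.
98 kt falls in the Category 3 band.

3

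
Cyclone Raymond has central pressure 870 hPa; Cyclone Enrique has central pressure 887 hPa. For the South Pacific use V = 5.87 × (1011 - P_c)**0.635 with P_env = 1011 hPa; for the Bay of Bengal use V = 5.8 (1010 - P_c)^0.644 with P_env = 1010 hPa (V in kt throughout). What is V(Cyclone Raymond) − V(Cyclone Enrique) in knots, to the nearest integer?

Cyclone Raymond: ΔP = 141; V ≈ 5.87 × 141^0.635 ≈ 135.95 kt.
Cyclone Enrique: ΔP = 123; V ≈ 5.8 × 123^0.644 ≈ 128.63 kt.
Difference ≈ 135.95 − 128.63 = 7.32 → 7 kt.

7 kt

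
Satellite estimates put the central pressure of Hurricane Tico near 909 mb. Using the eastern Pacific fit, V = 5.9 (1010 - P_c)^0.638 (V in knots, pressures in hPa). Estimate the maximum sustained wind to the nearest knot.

ΔP = 1010 − 909 = 101 mb.
101^0.638 ≈ 19.000.
V ≈ 5.9 × 19.000 ≈ 112.1 kt.

112 kt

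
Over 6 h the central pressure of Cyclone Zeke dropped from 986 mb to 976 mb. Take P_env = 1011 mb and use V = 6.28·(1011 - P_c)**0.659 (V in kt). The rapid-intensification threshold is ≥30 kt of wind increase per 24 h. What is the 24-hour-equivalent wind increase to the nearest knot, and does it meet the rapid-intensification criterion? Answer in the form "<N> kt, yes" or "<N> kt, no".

52 kt, yes

V₁: ΔP = 25, V ≈ 6.28 × 25^0.659 ≈ 52.38 kt.
V₂: ΔP = 35, V ≈ 6.28 × 35^0.659 ≈ 65.39 kt.
ΔV over 6 h = 13.01 kt → 24 h equivalent = 13.01 × 24/6 ≈ 52.04 kt.
52 kt ≥ 30 kt ⇒ rapid intensification.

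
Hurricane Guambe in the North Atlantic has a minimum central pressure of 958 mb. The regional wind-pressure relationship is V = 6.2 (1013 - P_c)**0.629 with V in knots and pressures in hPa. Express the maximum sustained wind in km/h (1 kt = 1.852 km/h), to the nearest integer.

143 km/h

ΔP = 1013 − 958 = 55 mb.
V ≈ 6.2 × 55^0.629 = 6.2 × 12.436 ≈ 77.105 kt.
77.105 × 1.852 ≈ 142.80 km/h → 143 km/h.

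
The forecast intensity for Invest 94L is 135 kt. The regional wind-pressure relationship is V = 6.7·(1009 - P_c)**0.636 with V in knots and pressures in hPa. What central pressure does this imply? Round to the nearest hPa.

ΔP = (V / 6.7)^(1/0.636) = (135/6.7)^1.572.
135/6.7 = 20.149; 20.149^1.572 ≈ 112.39 hPa.
P_c = 1009 − 112.39 = 896.61 ≈ 897 hPa.

897 hPa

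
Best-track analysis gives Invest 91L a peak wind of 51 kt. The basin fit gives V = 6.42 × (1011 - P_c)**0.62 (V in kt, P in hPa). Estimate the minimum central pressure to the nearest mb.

983 mb

ΔP = (V / 6.42)^(1/0.62) = (51/6.42)^1.613.
51/6.42 = 7.944; 7.944^1.613 ≈ 28.29 mb.
P_c = 1011 − 28.29 = 982.71 ≈ 983 mb.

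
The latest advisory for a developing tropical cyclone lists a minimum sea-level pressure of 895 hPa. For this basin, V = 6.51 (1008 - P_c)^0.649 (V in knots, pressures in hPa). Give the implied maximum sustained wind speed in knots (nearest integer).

ΔP = 1008 − 895 = 113 hPa.
113^0.649 ≈ 21.500.
V ≈ 6.51 × 21.500 ≈ 140.0 kt.

140 kt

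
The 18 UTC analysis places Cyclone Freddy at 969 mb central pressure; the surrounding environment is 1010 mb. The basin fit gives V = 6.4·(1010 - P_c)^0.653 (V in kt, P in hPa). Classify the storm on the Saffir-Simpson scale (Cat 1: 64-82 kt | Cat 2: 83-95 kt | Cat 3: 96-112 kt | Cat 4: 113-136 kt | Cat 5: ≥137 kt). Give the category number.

ΔP = 1010 − 969 = 41 mb.
V ≈ 6.4 × 41^0.653 = 6.4 × 11.30 ≈ 72 kt.
72 kt falls in the Category 1 band.

1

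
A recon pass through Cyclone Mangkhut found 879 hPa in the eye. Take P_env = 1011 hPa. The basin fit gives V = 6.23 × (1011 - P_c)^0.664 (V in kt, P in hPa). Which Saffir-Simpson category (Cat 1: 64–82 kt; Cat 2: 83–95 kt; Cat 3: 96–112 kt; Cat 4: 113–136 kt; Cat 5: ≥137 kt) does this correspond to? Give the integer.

5

ΔP = 1011 − 879 = 132 hPa.
V ≈ 6.23 × 132^0.664 = 6.23 × 25.59 ≈ 159 kt.
159 kt falls in the Category 5 band.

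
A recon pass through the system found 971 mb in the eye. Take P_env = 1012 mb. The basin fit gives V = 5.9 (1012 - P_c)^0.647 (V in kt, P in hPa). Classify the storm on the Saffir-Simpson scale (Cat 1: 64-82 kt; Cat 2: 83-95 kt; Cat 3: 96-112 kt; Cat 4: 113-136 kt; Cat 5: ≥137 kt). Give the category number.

ΔP = 1012 − 971 = 41 mb.
V ≈ 5.9 × 41^0.647 = 5.9 × 11.05 ≈ 65 kt.
65 kt falls in the Category 1 band.

1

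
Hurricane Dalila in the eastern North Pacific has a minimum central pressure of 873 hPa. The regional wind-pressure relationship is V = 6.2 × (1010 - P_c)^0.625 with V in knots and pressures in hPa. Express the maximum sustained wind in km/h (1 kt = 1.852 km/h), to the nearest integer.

ΔP = 1010 − 873 = 137 hPa.
V ≈ 6.2 × 137^0.625 = 6.2 × 21.650 ≈ 134.228 kt.
134.228 × 1.852 ≈ 248.59 km/h → 249 km/h.

249 km/h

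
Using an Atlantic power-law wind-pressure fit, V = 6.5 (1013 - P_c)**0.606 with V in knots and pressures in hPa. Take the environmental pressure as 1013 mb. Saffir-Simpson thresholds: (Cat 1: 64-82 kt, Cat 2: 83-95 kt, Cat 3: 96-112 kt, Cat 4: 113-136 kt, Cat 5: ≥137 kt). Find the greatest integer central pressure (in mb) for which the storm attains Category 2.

946 mb

Category 2 begins at V = 83 kt.
Required ΔP = (83/6.5)^(1/0.606) = 12.769^1.650 ≈ 66.89 mb.
P_c ≤ 1013 − 66.89 = 946.11, so the highest integer P_c is 946 mb.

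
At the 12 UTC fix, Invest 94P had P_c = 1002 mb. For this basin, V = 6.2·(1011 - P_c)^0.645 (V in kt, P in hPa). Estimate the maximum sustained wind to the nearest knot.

26 kt

ΔP = 1011 − 1002 = 9 mb.
9^0.645 ≈ 4.126.
V ≈ 6.2 × 4.126 ≈ 25.6 kt.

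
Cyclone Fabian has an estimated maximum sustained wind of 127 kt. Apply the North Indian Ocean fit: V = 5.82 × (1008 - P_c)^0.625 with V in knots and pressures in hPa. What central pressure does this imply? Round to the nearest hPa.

869 hPa

ΔP = (V / 5.82)^(1/0.625) = (127/5.82)^1.600.
127/5.82 = 21.821; 21.821^1.600 ≈ 138.74 hPa.
P_c = 1008 − 138.74 = 869.26 ≈ 869 hPa.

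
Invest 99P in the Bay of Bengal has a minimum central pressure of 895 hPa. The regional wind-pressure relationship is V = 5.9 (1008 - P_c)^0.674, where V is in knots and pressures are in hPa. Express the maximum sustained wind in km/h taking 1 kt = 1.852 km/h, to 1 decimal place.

ΔP = 1008 − 895 = 113 hPa.
V ≈ 5.9 × 113^0.674 = 5.9 × 24.198 ≈ 142.767 kt.
142.767 × 1.852 ≈ 264.40 km/h → 264.4 km/h.

264.4 km/h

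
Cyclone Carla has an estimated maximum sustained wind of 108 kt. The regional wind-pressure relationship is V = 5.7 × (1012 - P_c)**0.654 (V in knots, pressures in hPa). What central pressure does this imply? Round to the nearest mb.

ΔP = (V / 5.7)^(1/0.654) = (108/5.7)^1.529.
108/5.7 = 18.947; 18.947^1.529 ≈ 89.83 mb.
P_c = 1012 − 89.83 = 922.17 ≈ 922 mb.

922 mb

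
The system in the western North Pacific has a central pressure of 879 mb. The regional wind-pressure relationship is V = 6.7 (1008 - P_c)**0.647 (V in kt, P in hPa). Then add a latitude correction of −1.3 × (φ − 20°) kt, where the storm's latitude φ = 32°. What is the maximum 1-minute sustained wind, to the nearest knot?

140 kt

ΔP = 1008 − 879 = 129 mb.
129^0.647 ≈ 23.203.
V ≈ 6.7 × 23.203 ≈ 155.5 kt.
Latitude correction: −1.3 × (32 − 20) = -15.6 kt.
Corrected V ≈ 139.9 kt → 140 kt.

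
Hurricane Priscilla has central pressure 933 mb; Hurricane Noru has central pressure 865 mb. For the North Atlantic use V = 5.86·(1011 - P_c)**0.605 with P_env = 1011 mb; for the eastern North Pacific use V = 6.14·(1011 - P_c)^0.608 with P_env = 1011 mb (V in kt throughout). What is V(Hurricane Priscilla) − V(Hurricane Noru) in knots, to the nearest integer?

Hurricane Priscilla: ΔP = 78; V ≈ 5.86 × 78^0.605 ≈ 81.77 kt.
Hurricane Noru: ΔP = 146; V ≈ 6.14 × 146^0.608 ≈ 127.09 kt.
Difference ≈ 81.77 − 127.09 = -45.32 → -45 kt.

-45 kt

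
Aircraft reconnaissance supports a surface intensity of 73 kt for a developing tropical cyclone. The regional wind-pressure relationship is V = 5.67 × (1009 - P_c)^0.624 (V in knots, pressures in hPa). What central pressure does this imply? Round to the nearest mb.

949 mb

ΔP = (V / 5.67)^(1/0.624) = (73/5.67)^1.603.
73/5.67 = 12.875; 12.875^1.603 ≈ 60.04 mb.
P_c = 1009 − 60.04 = 948.96 ≈ 949 mb.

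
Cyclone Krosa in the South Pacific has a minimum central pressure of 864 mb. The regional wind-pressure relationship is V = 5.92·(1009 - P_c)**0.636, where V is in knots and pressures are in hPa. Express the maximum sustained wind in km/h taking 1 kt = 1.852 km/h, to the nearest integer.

ΔP = 1009 − 864 = 145 mb.
V ≈ 5.92 × 145^0.636 = 5.92 × 23.694 ≈ 140.266 kt.
140.266 × 1.852 ≈ 259.77 km/h → 260 km/h.

260 km/h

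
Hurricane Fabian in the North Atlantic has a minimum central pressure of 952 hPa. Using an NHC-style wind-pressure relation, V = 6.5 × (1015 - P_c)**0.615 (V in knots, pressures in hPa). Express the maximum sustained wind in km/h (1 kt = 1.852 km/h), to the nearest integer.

154 km/h

ΔP = 1015 − 952 = 63 hPa.
V ≈ 6.5 × 63^0.615 = 6.5 × 12.782 ≈ 83.082 kt.
83.082 × 1.852 ≈ 153.87 km/h → 154 km/h.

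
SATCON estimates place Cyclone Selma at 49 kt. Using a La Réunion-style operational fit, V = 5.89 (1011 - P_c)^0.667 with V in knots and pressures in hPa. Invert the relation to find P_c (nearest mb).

ΔP = (V / 5.89)^(1/0.667) = (49/5.89)^1.499.
49/5.89 = 8.319; 8.319^1.499 ≈ 23.96 mb.
P_c = 1011 − 23.96 = 987.04 ≈ 987 mb.

987 mb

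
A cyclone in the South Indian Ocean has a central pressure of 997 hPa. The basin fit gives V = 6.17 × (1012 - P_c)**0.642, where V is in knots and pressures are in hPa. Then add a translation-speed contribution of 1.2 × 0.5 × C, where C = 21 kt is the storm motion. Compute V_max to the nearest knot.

ΔP = 1012 − 997 = 15 hPa.
15^0.642 ≈ 5.689.
V ≈ 6.17 × 5.689 ≈ 35.1 kt.
Translation term: 1.2 × 0.5 × 21 = 12.6 kt.
Corrected V ≈ 47.7 kt → 48 kt.

48 kt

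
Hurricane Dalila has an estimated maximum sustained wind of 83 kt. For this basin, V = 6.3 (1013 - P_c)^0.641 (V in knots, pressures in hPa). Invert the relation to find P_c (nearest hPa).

957 hPa

ΔP = (V / 6.3)^(1/0.641) = (83/6.3)^1.560.
83/6.3 = 13.175; 13.175^1.560 ≈ 55.83 hPa.
P_c = 1013 − 55.83 = 957.17 ≈ 957 hPa.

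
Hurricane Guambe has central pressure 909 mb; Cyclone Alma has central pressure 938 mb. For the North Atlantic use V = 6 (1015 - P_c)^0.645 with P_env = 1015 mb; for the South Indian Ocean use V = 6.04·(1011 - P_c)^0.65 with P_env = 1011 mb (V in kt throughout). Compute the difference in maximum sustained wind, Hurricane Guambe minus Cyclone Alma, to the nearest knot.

23 kt

Hurricane Guambe: ΔP = 106; V ≈ 6 × 106^0.645 ≈ 121.47 kt.
Cyclone Alma: ΔP = 73; V ≈ 6.04 × 73^0.65 ≈ 98.22 kt.
Difference ≈ 121.47 − 98.22 = 23.25 → 23 kt.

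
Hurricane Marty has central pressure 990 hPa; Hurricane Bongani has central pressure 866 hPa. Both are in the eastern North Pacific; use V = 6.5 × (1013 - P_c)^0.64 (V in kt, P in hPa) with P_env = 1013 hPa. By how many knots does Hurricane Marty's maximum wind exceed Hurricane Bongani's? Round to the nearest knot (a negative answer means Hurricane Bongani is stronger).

Hurricane Marty: ΔP = 23; V ≈ 6.5 × 23^0.64 ≈ 48.35 kt.
Hurricane Bongani: ΔP = 147; V ≈ 6.5 × 147^0.64 ≈ 158.49 kt.
Difference ≈ 48.35 − 158.49 = -110.14 → -110 kt.

-110 kt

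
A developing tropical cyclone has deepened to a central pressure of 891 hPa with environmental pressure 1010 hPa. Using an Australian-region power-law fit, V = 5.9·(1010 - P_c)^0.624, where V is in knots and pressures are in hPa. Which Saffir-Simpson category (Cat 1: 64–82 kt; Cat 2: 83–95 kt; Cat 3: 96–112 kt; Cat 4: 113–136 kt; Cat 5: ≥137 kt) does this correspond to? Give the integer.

4

ΔP = 1010 − 891 = 119 hPa.
V ≈ 5.9 × 119^0.624 = 5.9 × 19.73 ≈ 116 kt.
116 kt falls in the Category 4 band.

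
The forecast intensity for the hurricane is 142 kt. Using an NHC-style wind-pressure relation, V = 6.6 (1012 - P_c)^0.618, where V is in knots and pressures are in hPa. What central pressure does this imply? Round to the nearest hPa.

869 hPa

ΔP = (V / 6.6)^(1/0.618) = (142/6.6)^1.618.
142/6.6 = 21.515; 21.515^1.618 ≈ 143.40 hPa.
P_c = 1012 − 143.40 = 868.60 ≈ 869 hPa.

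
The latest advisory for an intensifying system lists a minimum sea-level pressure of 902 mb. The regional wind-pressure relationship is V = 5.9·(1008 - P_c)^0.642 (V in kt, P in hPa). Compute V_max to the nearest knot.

118 kt

ΔP = 1008 − 902 = 106 mb.
106^0.642 ≈ 19.964.
V ≈ 5.9 × 19.964 ≈ 117.8 kt.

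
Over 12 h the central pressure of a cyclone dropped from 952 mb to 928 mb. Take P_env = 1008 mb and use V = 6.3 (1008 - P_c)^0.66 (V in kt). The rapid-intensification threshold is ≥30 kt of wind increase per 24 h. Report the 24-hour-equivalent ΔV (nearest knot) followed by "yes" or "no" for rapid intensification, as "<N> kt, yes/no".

V₁: ΔP = 56, V ≈ 6.3 × 56^0.66 ≈ 89.77 kt.
V₂: ΔP = 80, V ≈ 6.3 × 80^0.66 ≈ 113.60 kt.
ΔV over 12 h = 23.83 kt → 24 h equivalent = 23.83 × 24/12 ≈ 47.66 kt.
48 kt ≥ 30 kt ⇒ rapid intensification.

48 kt, yes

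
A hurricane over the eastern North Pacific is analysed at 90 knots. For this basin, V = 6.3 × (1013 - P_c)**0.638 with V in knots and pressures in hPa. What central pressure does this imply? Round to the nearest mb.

948 mb

ΔP = (V / 6.3)^(1/0.638) = (90/6.3)^1.567.
90/6.3 = 14.286; 14.286^1.567 ≈ 64.59 mb.
P_c = 1013 − 64.59 = 948.41 ≈ 948 mb.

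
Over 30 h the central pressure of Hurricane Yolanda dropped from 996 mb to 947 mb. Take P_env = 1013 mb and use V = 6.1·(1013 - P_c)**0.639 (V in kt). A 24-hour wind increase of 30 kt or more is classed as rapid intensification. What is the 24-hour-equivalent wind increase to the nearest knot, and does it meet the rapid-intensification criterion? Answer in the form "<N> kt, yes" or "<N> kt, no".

41 kt, yes

V₁: ΔP = 17, V ≈ 6.1 × 17^0.639 ≈ 37.29 kt.
V₂: ΔP = 66, V ≈ 6.1 × 66^0.639 ≈ 88.72 kt.
ΔV over 30 h = 51.43 kt → 24 h equivalent = 51.43 × 24/30 ≈ 41.14 kt.
41 kt ≥ 30 kt ⇒ rapid intensification.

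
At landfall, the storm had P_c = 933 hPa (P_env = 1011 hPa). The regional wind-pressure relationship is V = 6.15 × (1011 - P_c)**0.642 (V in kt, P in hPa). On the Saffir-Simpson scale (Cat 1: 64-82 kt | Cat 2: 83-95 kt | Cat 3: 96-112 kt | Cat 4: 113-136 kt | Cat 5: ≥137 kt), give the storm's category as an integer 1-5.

3

ΔP = 1011 − 933 = 78 hPa.
V ≈ 6.15 × 78^0.642 = 6.15 × 16.40 ≈ 101 kt.
101 kt falls in the Category 3 band.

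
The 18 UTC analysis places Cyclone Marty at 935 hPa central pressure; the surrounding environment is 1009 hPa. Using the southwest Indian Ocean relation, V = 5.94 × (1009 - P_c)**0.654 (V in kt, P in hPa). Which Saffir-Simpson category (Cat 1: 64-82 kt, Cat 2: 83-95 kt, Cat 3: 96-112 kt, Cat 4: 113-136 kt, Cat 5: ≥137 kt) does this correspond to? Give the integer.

3

ΔP = 1009 − 935 = 74 hPa.
V ≈ 5.94 × 74^0.654 = 5.94 × 16.69 ≈ 99 kt.
99 kt falls in the Category 3 band.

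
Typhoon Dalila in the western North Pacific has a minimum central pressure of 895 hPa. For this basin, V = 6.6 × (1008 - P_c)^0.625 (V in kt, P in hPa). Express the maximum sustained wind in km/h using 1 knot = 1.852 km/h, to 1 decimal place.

ΔP = 1008 − 895 = 113 hPa.
V ≈ 6.6 × 113^0.625 = 6.6 × 19.194 ≈ 126.683 kt.
126.683 × 1.852 ≈ 234.62 km/h → 234.6 km/h.

234.6 km/h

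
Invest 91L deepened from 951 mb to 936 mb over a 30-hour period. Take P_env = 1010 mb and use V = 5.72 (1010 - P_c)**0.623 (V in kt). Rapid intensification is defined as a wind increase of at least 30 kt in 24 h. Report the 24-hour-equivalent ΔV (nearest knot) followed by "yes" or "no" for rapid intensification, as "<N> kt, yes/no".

9 kt, no

V₁: ΔP = 59, V ≈ 5.72 × 59^0.623 ≈ 72.55 kt.
V₂: ΔP = 74, V ≈ 5.72 × 74^0.623 ≈ 83.55 kt.
ΔV over 30 h = 11.00 kt → 24 h equivalent = 11.00 × 24/30 ≈ 8.80 kt.
9 kt < 30 kt ⇒ not rapid intensification.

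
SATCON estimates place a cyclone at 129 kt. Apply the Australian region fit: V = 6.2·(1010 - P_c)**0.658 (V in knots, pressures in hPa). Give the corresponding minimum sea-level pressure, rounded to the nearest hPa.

909 hPa

ΔP = (V / 6.2)^(1/0.658) = (129/6.2)^1.520.
129/6.2 = 20.806; 20.806^1.520 ≈ 100.77 hPa.
P_c = 1010 − 100.77 = 909.23 ≈ 909 hPa.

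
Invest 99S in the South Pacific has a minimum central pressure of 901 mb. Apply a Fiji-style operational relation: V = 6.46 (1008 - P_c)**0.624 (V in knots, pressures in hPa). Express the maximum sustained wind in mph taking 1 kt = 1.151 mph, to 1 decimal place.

137.3 mph

ΔP = 1008 − 901 = 107 mb.
V ≈ 6.46 × 107^0.624 = 6.46 × 18.464 ≈ 119.280 kt.
119.280 × 1.151 ≈ 137.29 mph → 137.3 mph.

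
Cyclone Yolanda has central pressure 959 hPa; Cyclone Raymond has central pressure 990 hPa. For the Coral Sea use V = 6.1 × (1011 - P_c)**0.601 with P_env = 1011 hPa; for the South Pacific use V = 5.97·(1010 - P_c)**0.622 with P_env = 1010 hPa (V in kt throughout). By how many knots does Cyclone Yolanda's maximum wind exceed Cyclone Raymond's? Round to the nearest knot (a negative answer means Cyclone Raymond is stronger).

27 kt

Cyclone Yolanda: ΔP = 52; V ≈ 6.1 × 52^0.601 ≈ 65.56 kt.
Cyclone Raymond: ΔP = 20; V ≈ 5.97 × 20^0.622 ≈ 38.48 kt.
Difference ≈ 65.56 − 38.48 = 27.08 → 27 kt.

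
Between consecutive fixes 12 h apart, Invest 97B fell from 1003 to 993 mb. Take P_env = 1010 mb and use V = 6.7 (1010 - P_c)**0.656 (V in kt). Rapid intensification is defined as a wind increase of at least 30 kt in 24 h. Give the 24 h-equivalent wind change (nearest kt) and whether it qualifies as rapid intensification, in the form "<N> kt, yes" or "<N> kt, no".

38 kt, yes

V₁: ΔP = 7, V ≈ 6.7 × 7^0.656 ≈ 24.01 kt.
V₂: ΔP = 17, V ≈ 6.7 × 17^0.656 ≈ 42.98 kt.
ΔV over 12 h = 18.97 kt → 24 h equivalent = 18.97 × 24/12 ≈ 37.94 kt.
38 kt ≥ 30 kt ⇒ rapid intensification.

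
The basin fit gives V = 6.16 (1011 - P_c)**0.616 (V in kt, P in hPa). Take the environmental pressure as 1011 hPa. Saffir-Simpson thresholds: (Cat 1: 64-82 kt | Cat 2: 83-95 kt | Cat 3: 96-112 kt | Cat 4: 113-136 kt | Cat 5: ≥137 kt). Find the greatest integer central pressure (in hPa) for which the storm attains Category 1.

966 hPa

Category 1 begins at V = 64 kt.
Required ΔP = (64/6.16)^(1/0.616) = 10.390^1.623 ≈ 44.70 hPa.
P_c ≤ 1011 − 44.70 = 966.30, so the highest integer P_c is 966 hPa.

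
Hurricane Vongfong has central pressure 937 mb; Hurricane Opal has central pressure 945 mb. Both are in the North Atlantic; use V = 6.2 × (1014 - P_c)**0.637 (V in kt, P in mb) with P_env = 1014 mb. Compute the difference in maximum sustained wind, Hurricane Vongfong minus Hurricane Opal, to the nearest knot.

Hurricane Vongfong: ΔP = 77; V ≈ 6.2 × 77^0.637 ≈ 98.65 kt.
Hurricane Opal: ΔP = 69; V ≈ 6.2 × 69^0.637 ≈ 91.99 kt.
Difference ≈ 98.65 − 91.99 = 6.66 → 7 kt.

7 kt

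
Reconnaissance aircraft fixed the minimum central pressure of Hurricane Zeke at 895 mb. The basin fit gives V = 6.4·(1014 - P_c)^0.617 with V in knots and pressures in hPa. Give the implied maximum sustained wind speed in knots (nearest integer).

122 kt

ΔP = 1014 − 895 = 119 mb.
119^0.617 ≈ 19.081.
V ≈ 6.4 × 19.081 ≈ 122.1 kt.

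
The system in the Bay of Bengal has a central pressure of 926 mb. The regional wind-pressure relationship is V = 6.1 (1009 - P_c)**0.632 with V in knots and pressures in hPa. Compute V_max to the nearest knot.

100 kt

ΔP = 1009 − 926 = 83 mb.
83^0.632 ≈ 16.325.
V ≈ 6.1 × 16.325 ≈ 99.6 kt.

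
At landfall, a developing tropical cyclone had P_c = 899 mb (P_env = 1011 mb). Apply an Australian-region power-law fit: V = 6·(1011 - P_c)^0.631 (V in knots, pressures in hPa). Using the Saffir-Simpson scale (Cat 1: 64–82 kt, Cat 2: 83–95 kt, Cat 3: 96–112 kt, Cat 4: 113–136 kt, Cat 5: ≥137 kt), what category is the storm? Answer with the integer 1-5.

ΔP = 1011 − 899 = 112 mb.
V ≈ 6 × 112^0.631 = 6 × 19.64 ≈ 118 kt.
118 kt falls in the Category 4 band.

4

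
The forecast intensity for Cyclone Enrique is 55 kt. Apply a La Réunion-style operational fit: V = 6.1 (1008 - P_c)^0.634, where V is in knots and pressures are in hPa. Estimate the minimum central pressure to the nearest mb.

976 mb

ΔP = (V / 6.1)^(1/0.634) = (55/6.1)^1.577.
55/6.1 = 9.016; 9.016^1.577 ≈ 32.09 mb.
P_c = 1008 − 32.09 = 975.91 ≈ 976 mb.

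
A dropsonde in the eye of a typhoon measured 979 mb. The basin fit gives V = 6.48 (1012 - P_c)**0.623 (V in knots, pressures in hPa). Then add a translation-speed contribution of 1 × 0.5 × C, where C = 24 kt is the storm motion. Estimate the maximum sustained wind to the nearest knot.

ΔP = 1012 − 979 = 33 mb.
33^0.623 ≈ 8.831.
V ≈ 6.48 × 8.831 ≈ 57.2 kt.
Translation term: 1 × 0.5 × 24 = 12 kt.
Corrected V ≈ 69.2 kt → 69 kt.

69 kt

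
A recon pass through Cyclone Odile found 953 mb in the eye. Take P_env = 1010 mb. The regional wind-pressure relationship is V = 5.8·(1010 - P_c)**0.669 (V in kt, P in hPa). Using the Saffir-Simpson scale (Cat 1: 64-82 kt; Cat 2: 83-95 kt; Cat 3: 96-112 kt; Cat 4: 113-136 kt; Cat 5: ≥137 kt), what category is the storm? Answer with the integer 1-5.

ΔP = 1010 − 953 = 57 mb.
V ≈ 5.8 × 57^0.669 = 5.8 × 14.95 ≈ 87 kt.
87 kt falls in the Category 2 band.

2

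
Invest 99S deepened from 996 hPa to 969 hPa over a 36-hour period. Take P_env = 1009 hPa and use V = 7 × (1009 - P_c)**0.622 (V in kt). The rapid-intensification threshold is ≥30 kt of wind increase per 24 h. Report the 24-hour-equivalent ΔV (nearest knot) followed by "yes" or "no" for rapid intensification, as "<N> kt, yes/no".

23 kt, no

V₁: ΔP = 13, V ≈ 7 × 13^0.622 ≈ 34.51 kt.
V₂: ΔP = 40, V ≈ 7 × 40^0.622 ≈ 69.44 kt.
ΔV over 36 h = 34.93 kt → 24 h equivalent = 34.93 × 24/36 ≈ 23.29 kt.
23 kt < 30 kt ⇒ not rapid intensification.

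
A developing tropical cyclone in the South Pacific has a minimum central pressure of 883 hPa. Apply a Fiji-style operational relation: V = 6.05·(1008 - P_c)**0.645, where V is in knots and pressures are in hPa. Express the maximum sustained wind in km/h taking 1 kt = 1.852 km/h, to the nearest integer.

252 km/h

ΔP = 1008 − 883 = 125 hPa.
V ≈ 6.05 × 125^0.645 = 6.05 × 22.517 ≈ 136.227 kt.
136.227 × 1.852 ≈ 252.29 km/h → 252 km/h.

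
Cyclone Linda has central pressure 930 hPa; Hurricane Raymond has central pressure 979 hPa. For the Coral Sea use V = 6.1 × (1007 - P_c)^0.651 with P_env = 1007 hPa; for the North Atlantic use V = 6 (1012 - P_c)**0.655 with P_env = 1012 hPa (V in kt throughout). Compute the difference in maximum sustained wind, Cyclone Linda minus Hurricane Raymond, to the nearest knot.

Cyclone Linda: ΔP = 77; V ≈ 6.1 × 77^0.651 ≈ 103.14 kt.
Hurricane Raymond: ΔP = 33; V ≈ 6 × 33^0.655 ≈ 59.26 kt.
Difference ≈ 103.14 − 59.26 = 43.88 → 44 kt.

44 kt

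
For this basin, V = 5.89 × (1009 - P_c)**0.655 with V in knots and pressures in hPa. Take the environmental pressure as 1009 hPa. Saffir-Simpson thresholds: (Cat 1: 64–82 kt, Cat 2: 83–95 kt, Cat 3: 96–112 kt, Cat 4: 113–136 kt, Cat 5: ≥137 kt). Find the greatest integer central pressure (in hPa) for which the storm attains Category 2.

Category 2 begins at V = 83 kt.
Required ΔP = (83/5.89)^(1/0.655) = 14.092^1.527 ≈ 56.77 hPa.
P_c ≤ 1009 − 56.77 = 952.23, so the highest integer P_c is 952 hPa.

952 hPa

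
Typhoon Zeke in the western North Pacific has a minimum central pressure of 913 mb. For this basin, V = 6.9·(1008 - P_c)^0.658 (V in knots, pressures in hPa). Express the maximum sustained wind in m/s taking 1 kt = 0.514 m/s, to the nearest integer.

71 m/s

ΔP = 1008 − 913 = 95 mb.
V ≈ 6.9 × 95^0.658 = 6.9 × 20.014 ≈ 138.099 kt.
138.099 × 0.514 ≈ 70.98 m/s → 71 m/s.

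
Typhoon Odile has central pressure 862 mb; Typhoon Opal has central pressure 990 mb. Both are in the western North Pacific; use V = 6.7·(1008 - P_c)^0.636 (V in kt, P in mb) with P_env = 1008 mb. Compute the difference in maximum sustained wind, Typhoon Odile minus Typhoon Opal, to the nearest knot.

117 kt

Typhoon Odile: ΔP = 146; V ≈ 6.7 × 146^0.636 ≈ 159.44 kt.
Typhoon Opal: ΔP = 18; V ≈ 6.7 × 18^0.636 ≈ 42.11 kt.
Difference ≈ 159.44 − 42.11 = 117.33 → 117 kt.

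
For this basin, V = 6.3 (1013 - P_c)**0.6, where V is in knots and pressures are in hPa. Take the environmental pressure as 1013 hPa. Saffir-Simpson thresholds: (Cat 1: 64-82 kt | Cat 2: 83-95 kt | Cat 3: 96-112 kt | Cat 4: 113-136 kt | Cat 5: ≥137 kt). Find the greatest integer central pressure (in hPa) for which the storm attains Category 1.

965 hPa

Category 1 begins at V = 64 kt.
Required ΔP = (64/6.3)^(1/0.6) = 10.159^1.667 ≈ 47.65 hPa.
P_c ≤ 1013 − 47.65 = 965.35, so the highest integer P_c is 965 hPa.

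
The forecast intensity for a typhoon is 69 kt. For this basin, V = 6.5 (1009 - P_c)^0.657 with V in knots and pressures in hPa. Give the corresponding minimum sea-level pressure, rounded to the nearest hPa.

973 hPa

ΔP = (V / 6.5)^(1/0.657) = (69/6.5)^1.522.
69/6.5 = 10.615; 10.615^1.522 ≈ 36.44 hPa.
P_c = 1009 − 36.44 = 972.56 ≈ 973 hPa.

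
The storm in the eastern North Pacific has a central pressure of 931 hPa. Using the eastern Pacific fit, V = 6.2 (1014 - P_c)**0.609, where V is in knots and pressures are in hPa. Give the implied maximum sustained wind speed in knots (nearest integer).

ΔP = 1014 − 931 = 83 hPa.
83^0.609 ≈ 14.748.
V ≈ 6.2 × 14.748 ≈ 91.4 kt.

91 kt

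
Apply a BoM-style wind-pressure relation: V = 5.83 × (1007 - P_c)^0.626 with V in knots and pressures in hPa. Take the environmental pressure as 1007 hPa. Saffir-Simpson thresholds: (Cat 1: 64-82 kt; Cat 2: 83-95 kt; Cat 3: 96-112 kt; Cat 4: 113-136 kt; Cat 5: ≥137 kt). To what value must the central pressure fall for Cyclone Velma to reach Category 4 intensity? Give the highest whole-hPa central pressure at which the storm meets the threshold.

893 hPa

Category 4 begins at V = 113 kt.
Required ΔP = (113/5.83)^(1/0.626) = 19.383^1.597 ≈ 113.91 hPa.
P_c ≤ 1007 − 113.91 = 893.09, so the highest integer P_c is 893 hPa.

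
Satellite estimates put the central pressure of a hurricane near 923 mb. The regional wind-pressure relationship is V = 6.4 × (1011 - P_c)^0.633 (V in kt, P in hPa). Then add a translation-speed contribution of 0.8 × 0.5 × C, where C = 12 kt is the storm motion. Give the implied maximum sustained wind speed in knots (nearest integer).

ΔP = 1011 − 923 = 88 mb.
88^0.633 ≈ 17.016.
V ≈ 6.4 × 17.016 ≈ 108.9 kt.
Translation term: 0.8 × 0.5 × 12 = 4.8 kt.
Corrected V ≈ 113.7 kt → 114 kt.

114 kt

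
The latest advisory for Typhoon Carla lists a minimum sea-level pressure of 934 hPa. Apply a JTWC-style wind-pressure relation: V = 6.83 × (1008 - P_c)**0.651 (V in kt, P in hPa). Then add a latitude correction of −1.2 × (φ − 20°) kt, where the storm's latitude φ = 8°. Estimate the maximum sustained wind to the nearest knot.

127 kt

ΔP = 1008 − 934 = 74 hPa.
74^0.651 ≈ 16.477.
V ≈ 6.83 × 16.477 ≈ 112.5 kt.
Latitude correction: −1.2 × (8 − 20) = 14.4 kt.
Corrected V ≈ 126.9 kt → 127 kt.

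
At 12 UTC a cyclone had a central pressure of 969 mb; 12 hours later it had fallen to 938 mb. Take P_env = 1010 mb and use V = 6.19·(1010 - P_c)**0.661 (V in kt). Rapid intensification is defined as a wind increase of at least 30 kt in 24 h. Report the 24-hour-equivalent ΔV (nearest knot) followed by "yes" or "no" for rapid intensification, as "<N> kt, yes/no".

V₁: ΔP = 41, V ≈ 6.19 × 41^0.661 ≈ 72.07 kt.
V₂: ΔP = 72, V ≈ 6.19 × 72^0.661 ≈ 104.57 kt.
ΔV over 12 h = 32.50 kt → 24 h equivalent = 32.50 × 24/12 ≈ 65.00 kt.
65 kt ≥ 30 kt ⇒ rapid intensification.

65 kt, yes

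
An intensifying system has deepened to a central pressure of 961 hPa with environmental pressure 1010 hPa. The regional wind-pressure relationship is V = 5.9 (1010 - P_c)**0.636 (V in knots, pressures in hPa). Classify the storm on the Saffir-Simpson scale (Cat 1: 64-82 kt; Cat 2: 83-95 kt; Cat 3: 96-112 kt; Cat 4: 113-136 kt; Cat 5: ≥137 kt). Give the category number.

ΔP = 1010 − 961 = 49 hPa.
V ≈ 5.9 × 49^0.636 = 5.9 × 11.88 ≈ 70 kt.
70 kt falls in the Category 1 band.

1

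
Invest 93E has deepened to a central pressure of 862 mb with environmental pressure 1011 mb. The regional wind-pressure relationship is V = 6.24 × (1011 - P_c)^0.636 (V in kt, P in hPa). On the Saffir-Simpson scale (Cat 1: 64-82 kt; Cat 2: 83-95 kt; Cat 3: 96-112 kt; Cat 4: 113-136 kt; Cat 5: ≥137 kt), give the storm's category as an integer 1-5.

5

ΔP = 1011 − 862 = 149 mb.
V ≈ 6.24 × 149^0.636 = 6.24 × 24.11 ≈ 150 kt.
150 kt falls in the Category 5 band.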